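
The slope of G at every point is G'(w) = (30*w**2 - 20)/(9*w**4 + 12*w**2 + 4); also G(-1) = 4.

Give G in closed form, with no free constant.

Recognize the product-rule pattern: G'(w) = u'v + uv' with u = -5*w, v = 1/(3*w**2/2 + 1), so integration by parts undoes it.
A general antiderivative is -5*w/(3*w**2/2 + 1) + C.
The condition gives C = 4 - (2) = 2.
So G(w) = 2*(w - 1)*(3*w - 2)/(3*w**2 + 2).
Check: d/dw[2*(w - 1)*(3*w - 2)/(3*w**2 + 2)] = (30*w**2 - 20)/(9*w**4 + 12*w**2 + 4) = G'(w).

G(w) = 2*(w - 1)*(3*w - 2)/(3*w**2 + 2)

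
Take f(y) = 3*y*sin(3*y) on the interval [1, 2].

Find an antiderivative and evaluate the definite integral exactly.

An antiderivative F(y) passes only if d/dy[F] lands on f(y) exactly.
F(y) = -(3*y*cos(3*y) - sin(3*y))/3 is an antiderivative of f.
Check: d/dy[-(3*y*cos(3*y) - sin(3*y))/3] = 3*y*sin(3*y) = f(y).
F(2) = -2*cos(6) + sin(6)/3; F(1) = sin(3)/3 - cos(3).
Integral = F(2) - F(1) = -2*cos(6) + cos(3) + sin(6)/3 - sin(3)/3.

Antiderivative: F(y) = -(3*y*cos(3*y) - sin(3*y))/3; value = -2*cos(6) + cos(3) + sin(6)/3 - sin(3)/3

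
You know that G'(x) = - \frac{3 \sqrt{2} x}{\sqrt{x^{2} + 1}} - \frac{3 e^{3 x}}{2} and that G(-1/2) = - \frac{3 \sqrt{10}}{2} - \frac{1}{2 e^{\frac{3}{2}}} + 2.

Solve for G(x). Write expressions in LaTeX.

G(x) = - 3 \sqrt{2 x^{2} + 2} - \frac{e^{3 x}}{2} + 2

The integrand splits into summands that can be handled one at a time.
A general antiderivative is - 3 \sqrt{2 x^{2} + 2} - \frac{e^{3 x}}{2} + C.
The condition gives C = - \frac{3 \sqrt{10}}{2} - \frac{1}{2 e^{\frac{3}{2}}} + 2 - (- \frac{3 \sqrt{10}}{2} - \frac{1}{2 e^{\frac{3}{2}}}) = 2.
So G(x) = - 3 \sqrt{2 x^{2} + 2} - \frac{e^{3 x}}{2} + 2.
Check: d/dx[- 3 \sqrt{2 x^{2} + 2} - \frac{e^{3 x}}{2} + 2] = \frac{- 6 \sqrt{2} x - 3 \sqrt{x^{2} + 1} e^{3 x}}{2 \sqrt{x^{2} + 1}}, which equals G'(x).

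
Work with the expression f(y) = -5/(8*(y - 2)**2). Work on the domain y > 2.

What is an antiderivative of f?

An antiderivative is F(y) = 5/(8*y - 16).

For F(y) to be correct the identity F'(y) - f(y) = 0 must hold.
Check: d/dy[5/(8*y - 16)] = -5/(8*y**2 - 32*y + 32), which equals f(y).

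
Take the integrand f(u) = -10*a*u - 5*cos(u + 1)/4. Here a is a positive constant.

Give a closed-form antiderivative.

An antiderivative is F(u) = -5*a*u**2 - 5*sin(u + 1)/4.

Integrate term by term and add the pieces.
Check: d/du[-5*a*u**2 - 5*sin(u + 1)/4] = -10*a*u - 5*cos(u + 1)/4 = f(u).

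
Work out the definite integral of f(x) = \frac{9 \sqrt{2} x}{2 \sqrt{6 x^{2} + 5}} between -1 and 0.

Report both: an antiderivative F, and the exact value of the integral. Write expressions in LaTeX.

The substitution u = 3 x^{2} + \frac{5}{2} works: f is exactly (dF/du)*(du/dx) for that inner function.
F(x) = \frac{3 \sqrt{3 x^{2} + \frac{5}{2}}}{2} is an antiderivative of f.
Check: d/dx[\frac{3 \sqrt{3 x^{2} + \frac{5}{2}}}{2}] = \frac{9 \sqrt{2} x}{2 \sqrt{6 x^{2} + 5}} = f(x).
F(0) = \frac{3 \sqrt{10}}{4}; F(-1) = \frac{3 \sqrt{22}}{4}.
Integral = F(0) - F(-1) = - \frac{3 \sqrt{22}}{4} + \frac{3 \sqrt{10}}{4}.

Antiderivative: F(x) = \frac{3 \sqrt{3 x^{2} + \frac{5}{2}}}{2}; value = - \frac{3 \sqrt{22}}{4} + \frac{3 \sqrt{10}}{4}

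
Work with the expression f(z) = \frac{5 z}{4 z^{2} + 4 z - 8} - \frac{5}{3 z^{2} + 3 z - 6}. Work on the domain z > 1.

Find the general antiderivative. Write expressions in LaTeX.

The denominator factors as 12 \left(z - 1\right) \left(z + 2\right); partial fractions split f into directly integrable pieces: \frac{25}{18 \left(z + 2\right)} - \frac{5}{36 \left(z - 1\right)}.
Check: d/dz[\frac{5 \left(- \log{\left(z - 1 \right)} + 10 \log{\left(z + 2 \right)}\right)}{36}] = \frac{15 z - 20}{12 z^{2} + 12 z - 24}, which equals f(z).

F(z) = \frac{5 \left(- \log{\left(z - 1 \right)} + 10 \log{\left(z + 2 \right)}\right)}{36} + C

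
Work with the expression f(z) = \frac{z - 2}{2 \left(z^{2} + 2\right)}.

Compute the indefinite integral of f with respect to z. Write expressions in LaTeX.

Recover f(z) by differentiating a candidate F(z); any mismatch rules it out.
Check: d/dz[\frac{\log{\left(z^{2} + 2 \right)}}{4} - \frac{\sqrt{2} \operatorname{atan}{\left(\frac{\sqrt{2} z}{2} \right)}}{2}] = \frac{z - 2}{2 z^{2} + 4}, which equals f(z).

F(z) = \frac{\log{\left(z^{2} + 2 \right)}}{4} - \frac{\sqrt{2} \operatorname{atan}{\left(\frac{\sqrt{2} z}{2} \right)}}{2} + C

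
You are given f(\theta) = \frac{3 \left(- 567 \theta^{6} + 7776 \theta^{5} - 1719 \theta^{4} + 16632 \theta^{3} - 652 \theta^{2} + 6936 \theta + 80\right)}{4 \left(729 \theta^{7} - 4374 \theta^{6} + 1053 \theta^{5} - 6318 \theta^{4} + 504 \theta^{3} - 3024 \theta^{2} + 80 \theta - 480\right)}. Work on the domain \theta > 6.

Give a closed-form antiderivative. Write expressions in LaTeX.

Any candidate F(\theta) must reproduce f(\theta) exactly when differentiated.
Check: d/d\theta[\frac{9 \left(9 \theta^{2} + 4\right) \log{\left(\frac{\theta}{2} - 3 \right)} - 8 \left(9 \theta^{2} + 4\right) \log{\left(3 \theta^{2} + \frac{5}{3} \right)} + 90}{12 \left(9 \theta^{2} + 4\right)}] = \frac{- 1701 \theta^{6} + 23328 \theta^{5} - 5157 \theta^{4} + 49896 \theta^{3} - 1956 \theta^{2} + 20808 \theta + 240}{2916 \theta^{7} - 17496 \theta^{6} + 4212 \theta^{5} - 25272 \theta^{4} + 2016 \theta^{3} - 12096 \theta^{2} + 320 \theta - 1920}, which equals f(\theta).

An antiderivative is F(\theta) = \frac{9 \left(9 \theta^{2} + 4\right) \log{\left(\frac{\theta}{2} - 3 \right)} - 8 \left(9 \theta^{2} + 4\right) \log{\left(3 \theta^{2} + \frac{5}{3} \right)} + 90}{12 \left(9 \theta^{2} + 4\right)}.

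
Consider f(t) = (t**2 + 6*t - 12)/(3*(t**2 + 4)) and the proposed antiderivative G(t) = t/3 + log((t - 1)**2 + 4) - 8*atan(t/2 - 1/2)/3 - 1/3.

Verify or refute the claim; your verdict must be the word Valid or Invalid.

d/dt[G] = (t**2 + 4*t - 17)/(3*t**2 - 6*t + 15)
d/dt[G] - f(t) = (6*t**2 - 38*t - 8)/(3*t**4 - 6*t**3 + 27*t**2 - 24*t + 60) != 0.

Invalid: d/dt[G] - f = (6*t**2 - 38*t - 8)/(3*t**4 - 6*t**3 + 27*t**2 - 24*t + 60), which is not 0.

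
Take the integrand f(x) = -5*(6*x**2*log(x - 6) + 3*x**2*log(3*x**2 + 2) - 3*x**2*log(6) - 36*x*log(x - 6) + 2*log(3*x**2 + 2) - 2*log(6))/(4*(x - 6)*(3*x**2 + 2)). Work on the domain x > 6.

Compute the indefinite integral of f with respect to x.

F(x) = -5*log(x - 6)*log(x**2/2 + 1/3)/4 + C

Recognize the product-rule pattern: f = u'v + uv' with u = -5*log(x - 6)/4, v = log(x**2/2 + 1/3), so integration by parts undoes it.
Check: d/dx[-5*log(x - 6)*log(x**2/2 + 1/3)/4] = (-30*x**2*log(x - 6) - 15*x**2*log(3*x**2 + 2) + 15*x**2*log(6) + 180*x*log(x - 6) - 10*log(3*x**2 + 2) + 10*log(6))/(12*x**3 - 72*x**2 + 8*x - 48), which equals f(x).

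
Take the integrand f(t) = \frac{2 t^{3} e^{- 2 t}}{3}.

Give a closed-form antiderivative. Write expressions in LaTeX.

An antiderivative is F(t) = \frac{\left(- 4 t^{3} - 6 t^{2} - 6 t - 3\right) e^{- 2 t}}{12}.

f has the shape u'v + uv' for u = - \frac{t^{3}}{3} - \frac{t^{2}}{2} - \frac{t}{2} - \frac{1}{4} and v = e^{- 2 t} — it is the derivative of the product u*v.
Check: d/dt[\frac{\left(- 4 t^{3} - 6 t^{2} - 6 t - 3\right) e^{- 2 t}}{12}] = \frac{2 t^{3} e^{- 2 t}}{3} = f(t).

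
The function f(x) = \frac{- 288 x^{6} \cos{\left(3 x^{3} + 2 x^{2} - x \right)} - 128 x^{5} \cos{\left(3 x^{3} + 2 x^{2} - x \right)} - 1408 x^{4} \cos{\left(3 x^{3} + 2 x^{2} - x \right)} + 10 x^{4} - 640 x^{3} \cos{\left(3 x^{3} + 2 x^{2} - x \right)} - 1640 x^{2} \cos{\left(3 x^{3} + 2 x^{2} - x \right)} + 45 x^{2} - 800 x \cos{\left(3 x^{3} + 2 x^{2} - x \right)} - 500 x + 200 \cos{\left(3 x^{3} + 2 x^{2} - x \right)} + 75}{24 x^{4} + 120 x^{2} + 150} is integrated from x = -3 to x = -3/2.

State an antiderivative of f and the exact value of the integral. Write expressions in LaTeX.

A first test for any F(x): its x-derivative must equal f(x) identically.
F(x) = - \frac{5 x \left(- \frac{x^{2}}{2} + 5 x - \frac{3}{2}\right)}{3 \left(2 x^{2} + 5\right)} - \frac{4 \sin{\left(3 x^{3} + 2 x^{2} - x \right)}}{3} is an antiderivative of f.
Check: d/dx[- \frac{5 x \left(- \frac{x^{2}}{2} + 5 x - \frac{3}{2}\right)}{3 \left(2 x^{2} + 5\right)} - \frac{4 \sin{\left(3 x^{3} + 2 x^{2} - x \right)}}{3}] = \frac{- 288 x^{6} \cos{\left(3 x^{3} + 2 x^{2} - x \right)} - 128 x^{5} \cos{\left(3 x^{3} + 2 x^{2} - x \right)} - 1408 x^{4} \cos{\left(3 x^{3} + 2 x^{2} - x \right)} + 10 x^{4} - 640 x^{3} \cos{\left(3 x^{3} + 2 x^{2} - x \right)} - 1640 x^{2} \cos{\left(3 x^{3} + 2 x^{2} - x \right)} + 45 x^{2} - 800 x \cos{\left(3 x^{3} + 2 x^{2} - x \right)} - 500 x + 200 \cos{\left(3 x^{3} + 2 x^{2} - x \right)} + 75}{24 x^{4} + 120 x^{2} + 150} = f(x).
F(-3/2) = - \frac{405}{152} + \frac{4 \sin{\left(\frac{33}{8} \right)}}{3}; F(-3) = - \frac{105}{23} + \frac{4 \sin{\left(60 \right)}}{3}.
Integral = F(-3/2) - F(-3) = \frac{4 \sin{\left(\frac{33}{8} \right)}}{3} - \frac{4 \sin{\left(60 \right)}}{3} + \frac{6645}{3496}.

Antiderivative: F(x) = - \frac{5 x \left(- \frac{x^{2}}{2} + 5 x - \frac{3}{2}\right)}{3 \left(2 x^{2} + 5\right)} - \frac{4 \sin{\left(3 x^{3} + 2 x^{2} - x \right)}}{3}; value = \frac{4 \sin{\left(\frac{33}{8} \right)}}{3} - \frac{4 \sin{\left(60 \right)}}{3} + \frac{6645}{3496}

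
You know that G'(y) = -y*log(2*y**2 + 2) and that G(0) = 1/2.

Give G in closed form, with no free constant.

The proposed G(y) is checked by its d/dy: the result must match the given G'(y).
A general antiderivative is -y**2*log(2*y**2 + 2)/2 + y**2/2 - log(y**2 + 1)/2 + C.
The condition gives C = 1/2 - (0) = 1/2.
So G(y) = -y**2*log(2*y**2 + 2)/2 + y**2/2 - log(y**2 + 1)/2 + 1/2.
Check: d/dy[-y**2*log(2*y**2 + 2)/2 + y**2/2 - log(y**2 + 1)/2 + 1/2] = -y*log(y**2 + 1) - y*log(2), which equals G'(y).

G(y) = -y**2*log(2*y**2 + 2)/2 + y**2/2 - log(y**2 + 1)/2 + 1/2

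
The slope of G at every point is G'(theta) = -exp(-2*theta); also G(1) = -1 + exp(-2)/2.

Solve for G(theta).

G(theta) = -1 + exp(-2*theta)/2

The proposed G(theta) is checked by its d/dtheta: the result must match the given G'(theta).
A general antiderivative is exp(-2*theta)/2 + C.
The condition gives C = -1 + exp(-2)/2 - (exp(-2)/2) = -1.
So G(theta) = -1 + exp(-2*theta)/2.
Check: d/dtheta[-1 + exp(-2*theta)/2] = -exp(-2*theta) = G'(theta).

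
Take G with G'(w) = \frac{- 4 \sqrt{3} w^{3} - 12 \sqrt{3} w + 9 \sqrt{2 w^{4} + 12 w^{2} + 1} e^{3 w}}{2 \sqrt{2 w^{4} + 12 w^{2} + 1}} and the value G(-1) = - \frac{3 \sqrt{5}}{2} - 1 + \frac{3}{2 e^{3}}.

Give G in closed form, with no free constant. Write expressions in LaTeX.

G(w) = \frac{\sqrt{3} \left(- 3 \sqrt{2 w^{4} + 12 w^{2} + 1} + 3 \sqrt{3} e^{3 w} - 2 \sqrt{3}\right)}{6}

A candidate passes only if d/dw[G] lands on the given G'(w) exactly.
A general antiderivative is - \frac{3 \sqrt{\frac{2 w^{4}}{3} + 4 w^{2} + \frac{1}{3}}}{2} + \frac{3 e^{3 w}}{2} + C.
The condition gives C = - \frac{3 \sqrt{5}}{2} - 1 + \frac{3}{2 e^{3}} - (- \frac{3 \sqrt{5}}{2} + \frac{3}{2 e^{3}}) = -1.
So G(w) = \frac{\sqrt{3} \left(- 3 \sqrt{2 w^{4} + 12 w^{2} + 1} + 3 \sqrt{3} e^{3 w} - 2 \sqrt{3}\right)}{6}.
Check: d/dw[\frac{\sqrt{3} \left(- 3 \sqrt{2 w^{4} + 12 w^{2} + 1} + 3 \sqrt{3} e^{3 w} - 2 \sqrt{3}\right)}{6}] = \frac{- 4 \sqrt{3} w^{3} - 12 \sqrt{3} w + 9 \sqrt{2 w^{4} + 12 w^{2} + 1} e^{3 w}}{2 \sqrt{2 w^{4} + 12 w^{2} + 1}} = G'(w).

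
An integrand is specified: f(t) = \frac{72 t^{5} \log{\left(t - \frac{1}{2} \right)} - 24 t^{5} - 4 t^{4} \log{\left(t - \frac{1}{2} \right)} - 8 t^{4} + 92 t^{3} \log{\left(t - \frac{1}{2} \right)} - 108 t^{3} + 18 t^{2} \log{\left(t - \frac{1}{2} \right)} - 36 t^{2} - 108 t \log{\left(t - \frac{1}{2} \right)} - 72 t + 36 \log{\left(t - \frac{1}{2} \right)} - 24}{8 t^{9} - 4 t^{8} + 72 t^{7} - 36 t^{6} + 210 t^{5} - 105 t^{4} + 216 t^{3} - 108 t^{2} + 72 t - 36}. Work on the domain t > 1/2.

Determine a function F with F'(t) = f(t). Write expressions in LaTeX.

For F(t) to be correct the identity F'(t) - f(t) = 0 must hold.
Check: d/dt[- \frac{\left(t + \frac{1}{3}\right) \log{\left(t - \frac{1}{2} \right)}}{\frac{t^{4}}{3} + \frac{3 t^{2}}{2} + 1}] = \frac{72 t^{5} \log{\left(t - \frac{1}{2} \right)} - 24 t^{5} - 4 t^{4} \log{\left(t - \frac{1}{2} \right)} - 8 t^{4} + 92 t^{3} \log{\left(t - \frac{1}{2} \right)} - 108 t^{3} + 18 t^{2} \log{\left(t - \frac{1}{2} \right)} - 36 t^{2} - 108 t \log{\left(t - \frac{1}{2} \right)} - 72 t + 36 \log{\left(t - \frac{1}{2} \right)} - 24}{8 t^{9} - 4 t^{8} + 72 t^{7} - 36 t^{6} + 210 t^{5} - 105 t^{4} + 216 t^{3} - 108 t^{2} + 72 t - 36} = f(t).

An antiderivative is F(t) = - \frac{\left(t + \frac{1}{3}\right) \log{\left(t - \frac{1}{2} \right)}}{\frac{t^{4}}{3} + \frac{3 t^{2}}{2} + 1}.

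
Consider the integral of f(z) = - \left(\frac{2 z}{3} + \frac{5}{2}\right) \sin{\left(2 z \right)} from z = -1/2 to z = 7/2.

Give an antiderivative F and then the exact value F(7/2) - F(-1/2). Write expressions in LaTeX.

Antiderivative: F(z) = \frac{4 z \cos{\left(2 z \right)} - 2 \sin{\left(2 z \right)} + 15 \cos{\left(2 z \right)}}{12}; value = - \frac{13 \cos{\left(1 \right)}}{12} - \frac{\sin{\left(1 \right)}}{6} - \frac{\sin{\left(7 \right)}}{6} + \frac{29 \cos{\left(7 \right)}}{12}

Recover f(z) by differentiating a candidate F(z); any mismatch rules it out.
F(z) = \frac{4 z \cos{\left(2 z \right)} - 2 \sin{\left(2 z \right)} + 15 \cos{\left(2 z \right)}}{12} is an antiderivative of f.
Check: d/dz[\frac{4 z \cos{\left(2 z \right)} - 2 \sin{\left(2 z \right)} + 15 \cos{\left(2 z \right)}}{12}] = - \frac{2 z \sin{\left(2 z \right)}}{3} - \frac{5 \sin{\left(2 z \right)}}{2}, which equals f(z).
F(7/2) = - \frac{\sin{\left(7 \right)}}{6} + \frac{29 \cos{\left(7 \right)}}{12}; F(-1/2) = \frac{\sin{\left(1 \right)}}{6} + \frac{13 \cos{\left(1 \right)}}{12}.
Integral = F(7/2) - F(-1/2) = - \frac{13 \cos{\left(1 \right)}}{12} - \frac{\sin{\left(1 \right)}}{6} - \frac{\sin{\left(7 \right)}}{6} + \frac{29 \cos{\left(7 \right)}}{12}.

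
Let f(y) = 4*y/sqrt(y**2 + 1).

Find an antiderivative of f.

The substitution u = y**2 + 1 works: f is exactly (dF/du)*(du/dy) for that inner function.
Check: d/dy[4*sqrt(y**2 + 1)] = 4*y/sqrt(y**2 + 1) = f(y).

An antiderivative is F(y) = 4*sqrt(y**2 + 1).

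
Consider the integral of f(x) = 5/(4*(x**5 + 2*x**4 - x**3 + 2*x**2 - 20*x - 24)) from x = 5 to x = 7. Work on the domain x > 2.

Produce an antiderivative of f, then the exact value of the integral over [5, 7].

Antiderivative: F(x) = log(x - 2)/96 - log(x + 1)/24 + log(x + 3)/104 + 9*log(x**2 + 4)/832 - 7*atan(x/2)/416; value = -2*log(8)/39 - 9*log(29)/832 - 7*atan(7/2)/416 - log(3)/96 + log(5)/96 + 7*atan(5/2)/416 + log(10)/104 + 9*log(53)/832 + log(6)/24

The denominator factors as 4*(x - 2)*(x + 1)*(x + 3)*(x**2 + 4); partial fractions split f into directly integrable pieces: (9*x - 14)/(416*(x**2 + 4)) + 1/(104*(x + 3)) - 1/(24*(x + 1)) + 1/(96*(x - 2)).
F(x) = log(x - 2)/96 - log(x + 1)/24 + log(x + 3)/104 + 9*log(x**2 + 4)/832 - 7*atan(x/2)/416 is an antiderivative of f.
Check: d/dx[log(x - 2)/96 - log(x + 1)/24 + log(x + 3)/104 + 9*log(x**2 + 4)/832 - 7*atan(x/2)/416] = 5/(4*x**5 + 8*x**4 - 4*x**3 + 8*x**2 - 80*x - 96), which equals f(x).
F(7) = -log(8)/24 - 7*atan(7/2)/416 + log(5)/96 + log(10)/104 + 9*log(53)/832; F(5) = -log(6)/24 - 7*atan(5/2)/416 + log(3)/96 + log(8)/104 + 9*log(29)/832.
Integral = F(7) - F(5) = -2*log(8)/39 - 9*log(29)/832 - 7*atan(7/2)/416 - log(3)/96 + log(5)/96 + 7*atan(5/2)/416 + log(10)/104 + 9*log(53)/832 + log(6)/24.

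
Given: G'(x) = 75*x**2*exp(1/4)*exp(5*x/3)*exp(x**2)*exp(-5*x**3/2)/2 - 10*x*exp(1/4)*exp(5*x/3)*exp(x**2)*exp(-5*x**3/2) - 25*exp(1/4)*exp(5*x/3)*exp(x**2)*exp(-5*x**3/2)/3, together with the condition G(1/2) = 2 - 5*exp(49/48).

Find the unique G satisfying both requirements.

G(x) = -5*exp(1/4)*exp(5*x/3)*exp(x**2)*exp(-5*x**3/2) + 2

The substitution u = -5*x**3/2 + x**2 + 5*x/3 + 1/4 works: G'(x) is exactly (dG/du)*(du/dx) for that inner function.
A general antiderivative is -5*exp(-5*x**3/2 + x**2 + 5*x/3 + 1/4) + C.
The condition gives C = 2 - 5*exp(49/48) - (-5*exp(49/48)) = 2.
So G(x) = -5*exp(1/4)*exp(5*x/3)*exp(x**2)*exp(-5*x**3/2) + 2.
Check: d/dx[-5*exp(1/4)*exp(5*x/3)*exp(x**2)*exp(-5*x**3/2) + 2] = (225*x**2*exp(1/4)*exp(5*x/3)*exp(x**2) - 60*x*exp(1/4)*exp(5*x/3)*exp(x**2) - 50*exp(1/4)*exp(5*x/3)*exp(x**2))*exp(-5*x**3/2)/6, which equals G'(x).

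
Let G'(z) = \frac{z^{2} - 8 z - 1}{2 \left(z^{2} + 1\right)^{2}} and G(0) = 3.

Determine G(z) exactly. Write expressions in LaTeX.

G(z) = - \frac{3 z}{6 z^{2} + 6} + 1 + \frac{3}{\frac{3 z^{2}}{2} + \frac{3}{2}}

G'(z) has the shape u'v + uv' for u = \frac{1}{\frac{3 z^{2}}{2} + \frac{3}{2}} and v = 3 - \frac{3 z}{4} — it is the derivative of the product u*v.
A general antiderivative is \frac{3 - \frac{3 z}{4}}{\frac{3 z^{2}}{2} + \frac{3}{2}} + C.
The condition gives C = 3 - (2) = 1.
So G(z) = - \frac{3 z}{6 z^{2} + 6} + 1 + \frac{3}{\frac{3 z^{2}}{2} + \frac{3}{2}}.
Check: d/dz[- \frac{3 z}{6 z^{2} + 6} + 1 + \frac{3}{\frac{3 z^{2}}{2} + \frac{3}{2}}] = \frac{z^{2} - 8 z - 1}{2 z^{4} + 4 z^{2} + 2}, which equals G'(z).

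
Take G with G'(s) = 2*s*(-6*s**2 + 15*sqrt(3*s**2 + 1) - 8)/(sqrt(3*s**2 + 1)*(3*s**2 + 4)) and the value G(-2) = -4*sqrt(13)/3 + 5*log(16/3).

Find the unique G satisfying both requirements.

G(s) = -4*sqrt(3*s**2 + 1)/3 + 5*log(s**2 + 4/3)

Check a candidate G(s) by differentiating: d/ds[G] must match the given G'(s).
A general antiderivative is -4*sqrt(3*s**2 + 1)/3 + 5*log(s**2 + 4/3) + C.
The condition gives C = -4*sqrt(13)/3 + 5*log(16/3) - (-4*sqrt(13)/3 + 5*log(16/3)) = 0.
So G(s) = -4*sqrt(3*s**2 + 1)/3 + 5*log(s**2 + 4/3).
Check: d/ds[-4*sqrt(3*s**2 + 1)/3 + 5*log(s**2 + 4/3)] = (-12*s**3 + 30*s*sqrt(3*s**2 + 1) - 16*s)/(3*s**2*sqrt(3*s**2 + 1) + 4*sqrt(3*s**2 + 1)), which equals G'(s).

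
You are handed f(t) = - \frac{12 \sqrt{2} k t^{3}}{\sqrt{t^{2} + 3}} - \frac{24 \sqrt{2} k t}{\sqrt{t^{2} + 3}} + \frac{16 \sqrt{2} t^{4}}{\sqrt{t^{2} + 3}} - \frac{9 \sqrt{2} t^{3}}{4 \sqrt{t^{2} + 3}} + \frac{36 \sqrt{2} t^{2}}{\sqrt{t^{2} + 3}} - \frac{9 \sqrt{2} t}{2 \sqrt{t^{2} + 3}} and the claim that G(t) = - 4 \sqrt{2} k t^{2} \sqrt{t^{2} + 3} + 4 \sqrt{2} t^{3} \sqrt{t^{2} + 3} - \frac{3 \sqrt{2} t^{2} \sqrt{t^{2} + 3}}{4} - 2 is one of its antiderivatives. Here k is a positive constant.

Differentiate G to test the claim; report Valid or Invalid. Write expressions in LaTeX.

d/dt[G] = \frac{- 48 \sqrt{2} k t^{3} - 96 \sqrt{2} k t + 64 \sqrt{2} t^{4} - 9 \sqrt{2} t^{3} + 144 \sqrt{2} t^{2} - 18 \sqrt{2} t}{4 \sqrt{t^{2} + 3}}
This equals f(t) exactly, so the claim holds.

Valid. The derivative of G reproduces f.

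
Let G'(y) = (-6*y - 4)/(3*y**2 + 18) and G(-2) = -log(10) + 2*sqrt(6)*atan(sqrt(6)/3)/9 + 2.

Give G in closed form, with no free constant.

G(y) = -log(y**2 + 6) - 2*sqrt(6)*atan(sqrt(6)*y/6)/9 + 2

The proposed G(y) is checked by its d/dy: the result must match the given G'(y).
A general antiderivative is -log(y**2 + 6) - 2*sqrt(6)*atan(sqrt(6)*y/6)/9 + C.
The condition gives C = -log(10) + 2*sqrt(6)*atan(sqrt(6)/3)/9 + 2 - (-log(10) + 2*sqrt(6)*atan(sqrt(6)/3)/9) = 2.
So G(y) = -log(y**2 + 6) - 2*sqrt(6)*atan(sqrt(6)*y/6)/9 + 2.
Check: d/dy[-log(y**2 + 6) - 2*sqrt(6)*atan(sqrt(6)*y/6)/9 + 2] = (-6*y - 4)/(3*y**2 + 18) = G'(y).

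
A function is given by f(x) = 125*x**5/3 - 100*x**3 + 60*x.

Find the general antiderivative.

The substitution u = 5*x**2/3 - 2 works: f is exactly (dF/du)*(du/dx) for that inner function.
Check: d/dx[(5*x**2 - 6)**3/18] = 125*x**5/3 - 100*x**3 + 60*x = f(x).

F(x) = (5*x**2 - 6)**3/18 + C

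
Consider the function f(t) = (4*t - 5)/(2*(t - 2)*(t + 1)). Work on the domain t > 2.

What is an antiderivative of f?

An antiderivative is F(t) = log(t - 2)/2 + 3*log(t + 1)/2.

The denominator factors as 2*(t - 2)*(t + 1); partial fractions split f into directly integrable pieces: 3/(2*(t + 1)) + 1/(2*(t - 2)).
Check: d/dt[log(t - 2)/2 + 3*log(t + 1)/2] = (4*t - 5)/(2*t**2 - 2*t - 4), which equals f(t).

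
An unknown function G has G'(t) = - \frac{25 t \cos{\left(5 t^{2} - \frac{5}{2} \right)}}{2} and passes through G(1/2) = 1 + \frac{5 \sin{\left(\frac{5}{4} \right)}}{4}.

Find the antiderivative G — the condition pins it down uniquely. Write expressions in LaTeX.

G(t) = \frac{4 - 5 \sin{\left(5 t^{2} - \frac{5}{2} \right)}}{4}

The substitution u = 5 t^{2} - \frac{5}{2} works: G'(t) is exactly (dG/du)*(du/dt) for that inner function.
A general antiderivative is - \frac{5 \sin{\left(5 t^{2} - \frac{5}{2} \right)}}{4} + C.
The condition gives C = 1 + \frac{5 \sin{\left(\frac{5}{4} \right)}}{4} - (\frac{5 \sin{\left(\frac{5}{4} \right)}}{4}) = 1.
So G(t) = \frac{4 - 5 \sin{\left(5 t^{2} - \frac{5}{2} \right)}}{4}.
Check: d/dt[\frac{4 - 5 \sin{\left(5 t^{2} - \frac{5}{2} \right)}}{4}] = - \frac{25 t \cos{\left(5 t^{2} - \frac{5}{2} \right)}}{2} = G'(t).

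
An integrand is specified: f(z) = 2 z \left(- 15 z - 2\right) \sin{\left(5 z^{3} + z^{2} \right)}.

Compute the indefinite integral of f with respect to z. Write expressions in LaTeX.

F(z) = 2 \cos{\left(5 z^{3} + z^{2} \right)} + C

f matches the chain-rule pattern g'(h)*h' with inner function h(z) = 5 z^{3} + z^{2}; substituting u = h(z) collapses the integral.
Check: d/dz[2 \cos{\left(5 z^{3} + z^{2} \right)}] = - 30 z^{2} \sin{\left(5 z^{3} + z^{2} \right)} - 4 z \sin{\left(5 z^{3} + z^{2} \right)}, which equals f(z).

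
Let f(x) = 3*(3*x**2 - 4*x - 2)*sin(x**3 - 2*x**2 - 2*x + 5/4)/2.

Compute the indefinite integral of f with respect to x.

F(x) = -3*cos(x**3 - 2*x**2 - 2*x + 5/4)/2 + C

The substitution u = x**3 - 2*x**2 - 2*x + 5/4 works: f is exactly (dF/du)*(du/dx) for that inner function.
Check: d/dx[-3*cos(x**3 - 2*x**2 - 2*x + 5/4)/2] = 9*x**2*sin(x**3 - 2*x**2 - 2*x + 5/4)/2 - 6*x*sin(x**3 - 2*x**2 - 2*x + 5/4) - 3*sin(x**3 - 2*x**2 - 2*x + 5/4), which equals f(x).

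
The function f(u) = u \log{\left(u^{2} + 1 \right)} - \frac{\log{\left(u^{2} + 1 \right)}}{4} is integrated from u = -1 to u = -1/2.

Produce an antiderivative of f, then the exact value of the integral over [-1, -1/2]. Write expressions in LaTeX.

Antiderivative: F(u) = \frac{u^{2} \log{\left(u^{2} + 1 \right)}}{2} - \frac{u^{2}}{2} - \frac{u \log{\left(u^{2} + 1 \right)}}{4} + \frac{u}{2} + \frac{\log{\left(u^{2} + 1 \right)}}{2} - \frac{\operatorname{atan}{\left(u \right)}}{2}; value = - \frac{5 \log{\left(2 \right)}}{4} - \frac{\pi}{8} + \frac{3 \log{\left(\frac{5}{4} \right)}}{4} + \frac{\operatorname{atan}{\left(\frac{1}{2} \right)}}{2} + \frac{5}{8}

Integrate term by term and add the pieces.
F(u) = \frac{u^{2} \log{\left(u^{2} + 1 \right)}}{2} - \frac{u^{2}}{2} - \frac{u \log{\left(u^{2} + 1 \right)}}{4} + \frac{u}{2} + \frac{\log{\left(u^{2} + 1 \right)}}{2} - \frac{\operatorname{atan}{\left(u \right)}}{2} is an antiderivative of f.
Check: d/du[\frac{u^{2} \log{\left(u^{2} + 1 \right)}}{2} - \frac{u^{2}}{2} - \frac{u \log{\left(u^{2} + 1 \right)}}{4} + \frac{u}{2} + \frac{\log{\left(u^{2} + 1 \right)}}{2} - \frac{\operatorname{atan}{\left(u \right)}}{2}] = u \log{\left(u^{2} + 1 \right)} - \frac{\log{\left(u^{2} + 1 \right)}}{4} = f(u).
F(-1/2) = - \frac{3}{8} + \frac{3 \log{\left(\frac{5}{4} \right)}}{4} + \frac{\operatorname{atan}{\left(\frac{1}{2} \right)}}{2}; F(-1) = -1 + \frac{\pi}{8} + \frac{5 \log{\left(2 \right)}}{4}.
Integral = F(-1/2) - F(-1) = - \frac{5 \log{\left(2 \right)}}{4} - \frac{\pi}{8} + \frac{3 \log{\left(\frac{5}{4} \right)}}{4} + \frac{\operatorname{atan}{\left(\frac{1}{2} \right)}}{2} + \frac{5}{8}.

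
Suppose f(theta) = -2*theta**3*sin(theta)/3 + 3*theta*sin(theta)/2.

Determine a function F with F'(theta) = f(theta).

Integrate term by term and add the pieces.
Check: d/dtheta[2*theta**3*cos(theta)/3 - 2*theta**2*sin(theta) - 11*theta*cos(theta)/2 + 11*sin(theta)/2] = -2*theta**3*sin(theta)/3 + 3*theta*sin(theta)/2 = f(theta).

An antiderivative is F(theta) = 2*theta**3*cos(theta)/3 - 2*theta**2*sin(theta) - 11*theta*cos(theta)/2 + 11*sin(theta)/2.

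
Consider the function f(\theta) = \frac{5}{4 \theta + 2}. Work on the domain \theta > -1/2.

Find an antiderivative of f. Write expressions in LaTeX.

An antiderivative is F(\theta) = \frac{5 \log{\left(2 \theta + 1 \right)}}{4}.

Since d/d\theta undoes antidifferentiation here, F'(\theta) = f(\theta) is required of F(\theta).
Check: d/d\theta[\frac{5 \log{\left(2 \theta + 1 \right)}}{4}] = \frac{5}{4 \theta + 2} = f(\theta).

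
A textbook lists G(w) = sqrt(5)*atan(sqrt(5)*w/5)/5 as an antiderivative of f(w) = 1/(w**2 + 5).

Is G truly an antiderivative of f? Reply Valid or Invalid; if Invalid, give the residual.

Valid: G'(w) = f(w).

d/dw[G] = 1/(w**2 + 5)
This equals f(w) exactly, so the claim holds.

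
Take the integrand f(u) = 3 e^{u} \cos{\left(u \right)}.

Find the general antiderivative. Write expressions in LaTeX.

F(u) = \frac{3 e^{u} \sin{\left(u \right)}}{2} + \frac{3 e^{u} \cos{\left(u \right)}}{2} + C

Whatever form F(u) takes, F'(u) = f(u) is non-negotiable.
Check: d/du[\frac{3 e^{u} \sin{\left(u \right)}}{2} + \frac{3 e^{u} \cos{\left(u \right)}}{2}] = 3 e^{u} \cos{\left(u \right)} = f(u).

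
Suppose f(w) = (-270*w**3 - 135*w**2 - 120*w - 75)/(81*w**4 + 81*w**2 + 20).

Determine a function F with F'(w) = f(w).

An antiderivative is F(w) = -5*log(3*w**2 + 5/3)/3 - 5*atan(3*w/2)/2.

Since d/dw undoes antidifferentiation here, F'(w) = f(w) is required of F(w).
Check: d/dw[-5*log(3*w**2 + 5/3)/3 - 5*atan(3*w/2)/2] = (-270*w**3 - 135*w**2 - 120*w - 75)/(81*w**4 + 81*w**2 + 20) = f(w).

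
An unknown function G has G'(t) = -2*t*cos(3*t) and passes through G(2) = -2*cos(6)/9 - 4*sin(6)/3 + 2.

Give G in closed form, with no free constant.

G(t) = -2*(3*t*sin(3*t) + cos(3*t) - 9)/9

Since d/dt undoes antidifferentiation here, G(t) must give back the stated G'(t).
A general antiderivative is -2*t*sin(3*t)/3 - 2*cos(3*t)/9 + C.
The condition gives C = -2*cos(6)/9 - 4*sin(6)/3 + 2 - (-2*cos(6)/9 - 4*sin(6)/3) = 2.
So G(t) = -2*(3*t*sin(3*t) + cos(3*t) - 9)/9.
Check: d/dt[-2*(3*t*sin(3*t) + cos(3*t) - 9)/9] = -2*t*cos(3*t) = G'(t).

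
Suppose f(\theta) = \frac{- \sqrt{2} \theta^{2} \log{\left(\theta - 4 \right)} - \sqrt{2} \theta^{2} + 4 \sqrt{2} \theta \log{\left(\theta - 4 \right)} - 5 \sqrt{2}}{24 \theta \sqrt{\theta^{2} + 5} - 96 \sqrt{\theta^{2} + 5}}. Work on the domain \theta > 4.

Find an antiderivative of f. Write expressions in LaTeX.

An antiderivative is F(\theta) = - \frac{\sqrt{2} \sqrt{\theta^{2} + 5} \log{\left(\theta - 4 \right)}}{24}.

f has the shape u'v + uv' for u = - \frac{\sqrt{\frac{\theta^{2}}{2} + \frac{5}{2}}}{12} and v = \log{\left(\theta - 4 \right)} — it is the derivative of the product u*v.
Check: d/d\theta[- \frac{\sqrt{2} \sqrt{\theta^{2} + 5} \log{\left(\theta - 4 \right)}}{24}] = \frac{- \sqrt{2} \theta^{2} \log{\left(\theta - 4 \right)} - \sqrt{2} \theta^{2} + 4 \sqrt{2} \theta \log{\left(\theta - 4 \right)} - 5 \sqrt{2}}{24 \theta \sqrt{\theta^{2} + 5} - 96 \sqrt{\theta^{2} + 5}} = f(\theta).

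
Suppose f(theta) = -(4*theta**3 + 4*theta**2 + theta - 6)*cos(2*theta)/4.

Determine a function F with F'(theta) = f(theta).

An antiderivative is F(theta) = -theta**3*sin(2*theta)/2 - theta**2*sin(2*theta)/2 - 3*theta**2*cos(2*theta)/4 + 5*theta*sin(2*theta)/8 - theta*cos(2*theta)/2 + sin(2*theta) + 5*cos(2*theta)/16.

Differentiate the proposed F(theta) back; it has to land on f(theta) exactly.
Check: d/dtheta[-theta**3*sin(2*theta)/2 - theta**2*sin(2*theta)/2 - 3*theta**2*cos(2*theta)/4 + 5*theta*sin(2*theta)/8 - theta*cos(2*theta)/2 + sin(2*theta) + 5*cos(2*theta)/16] = -theta**3*cos(2*theta) - theta**2*cos(2*theta) - theta*cos(2*theta)/4 + 3*cos(2*theta)/2, which equals f(theta).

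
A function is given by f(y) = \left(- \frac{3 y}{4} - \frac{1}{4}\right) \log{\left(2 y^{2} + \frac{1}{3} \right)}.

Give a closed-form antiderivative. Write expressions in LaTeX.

An antiderivative is F(y) = \frac{18 y^{2} + 6 y \left(- 3 y - 2\right) \log{\left(2 y^{2} + \frac{1}{3} \right)} + 24 y - 3 \log{\left(y^{2} + \frac{1}{6} \right)} - 4 \sqrt{6} \operatorname{atan}{\left(\sqrt{6} y \right)}}{48}.

Whatever form F(y) takes, F'(y) = f(y) is non-negotiable.
Check: d/dy[\frac{18 y^{2} + 6 y \left(- 3 y - 2\right) \log{\left(2 y^{2} + \frac{1}{3} \right)} + 24 y - 3 \log{\left(y^{2} + \frac{1}{6} \right)} - 4 \sqrt{6} \operatorname{atan}{\left(\sqrt{6} y \right)}}{48}] = - \frac{3 y \log{\left(2 y^{2} + \frac{1}{3} \right)}}{4} - \frac{\log{\left(2 y^{2} + \frac{1}{3} \right)}}{4}, which equals f(y).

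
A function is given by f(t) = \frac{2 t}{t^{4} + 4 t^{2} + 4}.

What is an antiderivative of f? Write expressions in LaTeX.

f matches the chain-rule pattern g'(h)*h' with inner function h(t) = t^{2} + 2; substituting u = h(t) collapses the integral.
Check: d/dt[- \frac{1}{t^{2} + 2}] = \frac{2 t}{t^{4} + 4 t^{2} + 4} = f(t).

An antiderivative is F(t) = - \frac{1}{t^{2} + 2}.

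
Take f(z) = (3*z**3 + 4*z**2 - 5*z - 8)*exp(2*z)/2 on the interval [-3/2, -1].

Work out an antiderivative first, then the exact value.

Antiderivative: F(z) = (12*z**3 - 2*z**2 - 18*z - 23)*exp(2*z)/16; value = -19*exp(-2)/16 + 41*exp(-3)/16

f has the shape u'v + uv' for u = 3*z**3/4 - z**2/8 - 9*z/8 - 23/16 and v = exp(2*z) — it is the derivative of the product u*v.
F(z) = (12*z**3 - 2*z**2 - 18*z - 23)*exp(2*z)/16 is an antiderivative of f.
Check: d/dz[(12*z**3 - 2*z**2 - 18*z - 23)*exp(2*z)/16] = 3*z**3*exp(2*z)/2 + 2*z**2*exp(2*z) - 5*z*exp(2*z)/2 - 4*exp(2*z), which equals f(z).
F(-1) = -19*exp(-2)/16; F(-3/2) = -41*exp(-3)/16.
Integral = F(-1) - F(-3/2) = -19*exp(-2)/16 + 41*exp(-3)/16.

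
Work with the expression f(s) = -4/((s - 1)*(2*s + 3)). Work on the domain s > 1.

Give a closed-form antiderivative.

An antiderivative is F(s) = -4*log(s - 1)/5 + 4*log(s + 3/2)/5.

Factor the denominator ((s - 1)*(2*s + 3)) and decompose: f = 8/(5*(2*s + 3)) - 4/(5*(s - 1)); each piece integrates to a log, atan, or power term.
Check: d/ds[-4*log(s - 1)/5 + 4*log(s + 3/2)/5] = -4/(2*s**2 + s - 3), which equals f(s).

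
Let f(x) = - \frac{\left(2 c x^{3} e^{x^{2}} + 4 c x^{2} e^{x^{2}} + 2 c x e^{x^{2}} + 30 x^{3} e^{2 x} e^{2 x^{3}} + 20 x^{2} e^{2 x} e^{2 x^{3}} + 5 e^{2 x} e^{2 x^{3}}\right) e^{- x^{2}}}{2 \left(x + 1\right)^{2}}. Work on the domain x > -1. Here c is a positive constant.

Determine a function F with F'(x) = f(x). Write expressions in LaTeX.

Recover f(x) by differentiating a candidate F(x); any mismatch rules it out.
Check: d/dx[\frac{- c x^{3} - c x^{2} - 5 e^{2 x} e^{- x^{2}} e^{2 x^{3}}}{2 x + 2}] = \frac{- 2 c x^{3} e^{x^{2}} - 4 c x^{2} e^{x^{2}} - 2 c x e^{x^{2}} - 30 x^{3} e^{2 x} e^{2 x^{3}} - 20 x^{2} e^{2 x} e^{2 x^{3}} - 5 e^{2 x} e^{2 x^{3}}}{2 x^{2} e^{x^{2}} + 4 x e^{x^{2}} + 2 e^{x^{2}}}, which equals f(x).

An antiderivative is F(x) = \frac{- c x^{3} - c x^{2} - 5 e^{2 x} e^{- x^{2}} e^{2 x^{3}}}{2 x + 2}.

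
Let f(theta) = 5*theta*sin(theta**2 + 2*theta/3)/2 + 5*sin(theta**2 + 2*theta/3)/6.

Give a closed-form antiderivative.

The substitution u = theta**2 + 2*theta/3 works: f is exactly (dF/du)*(du/dtheta) for that inner function.
Check: d/dtheta[-5*cos(theta**2 + 2*theta/3)/4] = 5*theta*sin(theta**2 + 2*theta/3)/2 + 5*sin(theta**2 + 2*theta/3)/6 = f(theta).

An antiderivative is F(theta) = -5*cos(theta**2 + 2*theta/3)/4.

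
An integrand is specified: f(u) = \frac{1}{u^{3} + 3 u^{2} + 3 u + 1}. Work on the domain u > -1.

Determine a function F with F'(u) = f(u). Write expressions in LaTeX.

An antiderivative is F(u) = - \frac{1}{2 \left(u + 1\right)^{2}}.

An antiderivative F(u) passes only if d/du[F] lands on f(u) exactly.
Check: d/du[- \frac{1}{2 \left(u + 1\right)^{2}}] = \frac{1}{u^{3} + 3 u^{2} + 3 u + 1} = f(u).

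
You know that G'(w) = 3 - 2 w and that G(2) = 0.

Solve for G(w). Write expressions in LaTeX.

G(w) = - w^{2} + 3 w - 2

A first test for any G(w): its w-derivative must equal the given G'(w).
A general antiderivative is - w^{2} + 3 w - 4 + C.
The condition gives C = 0 - (-2) = 2.
So G(w) = - w^{2} + 3 w - 2.
Check: d/dw[- w^{2} + 3 w - 2] = 3 - 2 w = G'(w).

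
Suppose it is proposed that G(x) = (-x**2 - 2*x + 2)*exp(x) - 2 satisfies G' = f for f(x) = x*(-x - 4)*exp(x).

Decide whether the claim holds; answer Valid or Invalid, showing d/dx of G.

Valid - differentiating G returns exactly f.

d/dx[G] = -x**2*exp(x) - 4*x*exp(x)
This equals f(x) exactly, so the claim holds.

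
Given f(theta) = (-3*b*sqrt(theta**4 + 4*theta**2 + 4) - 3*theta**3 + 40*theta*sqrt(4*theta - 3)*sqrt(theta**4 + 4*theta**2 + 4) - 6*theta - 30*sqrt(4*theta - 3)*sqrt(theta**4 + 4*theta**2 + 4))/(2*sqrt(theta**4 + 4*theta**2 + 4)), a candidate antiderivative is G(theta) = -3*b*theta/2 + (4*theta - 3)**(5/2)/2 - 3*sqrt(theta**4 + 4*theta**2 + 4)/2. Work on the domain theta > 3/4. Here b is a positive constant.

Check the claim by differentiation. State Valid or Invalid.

d/dtheta[G] = (-3*b*sqrt(theta**4 + 4*theta**2 + 4) - 6*theta**3 + 40*theta*sqrt(4*theta - 3)*sqrt(theta**4 + 4*theta**2 + 4) - 12*theta - 30*sqrt(4*theta - 3)*sqrt(theta**4 + 4*theta**2 + 4))/(2*sqrt(theta**4 + 4*theta**2 + 4))
d/dtheta[G] - f(theta) = (-3*theta**3 - 6*theta)/(2*sqrt(theta**4 + 4*theta**2 + 4)) != 0.

Invalid: d/dtheta[G] - f = (-3*theta**3 - 6*theta)/(2*sqrt(theta**4 + 4*theta**2 + 4)), which is not 0.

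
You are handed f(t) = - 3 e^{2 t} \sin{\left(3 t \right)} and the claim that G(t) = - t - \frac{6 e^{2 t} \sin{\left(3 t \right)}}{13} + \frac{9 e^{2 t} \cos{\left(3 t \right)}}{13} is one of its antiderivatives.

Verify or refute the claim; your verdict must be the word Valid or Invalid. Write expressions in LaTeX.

d/dt[G] = - 3 e^{2 t} \sin{\left(3 t \right)} - 1
d/dt[G] - f(t) = -1 != 0.

Invalid: d/dt[G] - f = -1, which is not 0.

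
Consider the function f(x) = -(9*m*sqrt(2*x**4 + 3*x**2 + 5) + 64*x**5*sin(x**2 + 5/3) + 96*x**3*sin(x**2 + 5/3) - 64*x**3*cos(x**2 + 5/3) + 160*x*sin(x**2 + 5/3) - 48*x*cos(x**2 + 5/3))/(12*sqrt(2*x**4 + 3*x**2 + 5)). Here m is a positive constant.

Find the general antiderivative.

Any candidate F(x) must reproduce f(x) exactly when differentiated.
Check: d/dx[-(9*m*x - 16*sqrt(2*x**4 + 3*x**2 + 5)*cos(x**2 + 5/3))/12] = (-9*m*sqrt(2*x**4 + 3*x**2 + 5) - 64*x**5*sin(x**2 + 5/3) - 96*x**3*sin(x**2 + 5/3) + 64*x**3*cos(x**2 + 5/3) - 160*x*sin(x**2 + 5/3) + 48*x*cos(x**2 + 5/3))/(12*sqrt(2*x**4 + 3*x**2 + 5)), which equals f(x).

F(x) = -(9*m*x - 16*sqrt(2*x**4 + 3*x**2 + 5)*cos(x**2 + 5/3))/12 + C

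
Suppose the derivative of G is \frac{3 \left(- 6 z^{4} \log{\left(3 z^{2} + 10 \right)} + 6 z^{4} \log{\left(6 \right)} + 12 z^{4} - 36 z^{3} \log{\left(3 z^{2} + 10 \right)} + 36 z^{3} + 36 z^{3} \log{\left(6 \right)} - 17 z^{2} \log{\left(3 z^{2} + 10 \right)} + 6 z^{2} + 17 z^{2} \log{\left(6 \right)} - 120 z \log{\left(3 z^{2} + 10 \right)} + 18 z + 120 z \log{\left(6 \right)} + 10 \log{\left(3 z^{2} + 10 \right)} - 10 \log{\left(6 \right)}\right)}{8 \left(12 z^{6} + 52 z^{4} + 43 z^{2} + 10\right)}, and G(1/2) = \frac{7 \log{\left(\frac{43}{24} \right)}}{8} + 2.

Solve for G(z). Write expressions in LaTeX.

Since d/dz undoes antidifferentiation here, G(z) must give back the stated G'(z).
A general antiderivative is \frac{3 \left(\frac{z}{2} + \frac{3}{2}\right) \log{\left(\frac{z^{2}}{2} + \frac{5}{3} \right)}}{4 \left(2 z^{2} + 1\right)} + C.
The condition gives C = \frac{7 \log{\left(\frac{43}{24} \right)}}{8} + 2 - (\frac{7 \log{\left(\frac{43}{24} \right)}}{8}) = 2.
So G(z) = \frac{32 z^{2} + 3 z \log{\left(3 z^{2} + 10 \right)} - 3 z \log{\left(6 \right)} + 9 \log{\left(3 z^{2} + 10 \right)} - 9 \log{\left(6 \right)} + 16}{16 z^{2} + 8}.
Check: d/dz[\frac{32 z^{2} + 3 z \log{\left(3 z^{2} + 10 \right)} - 3 z \log{\left(6 \right)} + 9 \log{\left(3 z^{2} + 10 \right)} - 9 \log{\left(6 \right)} + 16}{16 z^{2} + 8}] = \frac{- 18 z^{4} \log{\left(3 z^{2} + 10 \right)} + 18 z^{4} \log{\left(6 \right)} + 36 z^{4} - 108 z^{3} \log{\left(3 z^{2} + 10 \right)} + 108 z^{3} + 108 z^{3} \log{\left(6 \right)} - 51 z^{2} \log{\left(3 z^{2} + 10 \right)} + 18 z^{2} + 51 z^{2} \log{\left(6 \right)} - 360 z \log{\left(3 z^{2} + 10 \right)} + 54 z + 360 z \log{\left(6 \right)} + 30 \log{\left(3 z^{2} + 10 \right)} - 30 \log{\left(6 \right)}}{96 z^{6} + 416 z^{4} + 344 z^{2} + 80}, which equals G'(z).

G(z) = \frac{32 z^{2} + 3 z \log{\left(3 z^{2} + 10 \right)} - 3 z \log{\left(6 \right)} + 9 \log{\left(3 z^{2} + 10 \right)} - 9 \log{\left(6 \right)} + 16}{16 z^{2} + 8}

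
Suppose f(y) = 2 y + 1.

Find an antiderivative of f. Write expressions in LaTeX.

An antiderivative is F(y) = y^{2} + y.

For F(y) to be correct the identity F'(y) - f(y) = 0 must hold.
Check: d/dy[y^{2} + y] = 2 y + 1 = f(y).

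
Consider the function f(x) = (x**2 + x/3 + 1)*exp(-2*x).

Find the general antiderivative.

Recognize the product-rule pattern: f = u'v + uv' with u = -x**2/2 - 2*x/3 - 5/6, v = exp(-2*x), so integration by parts undoes it.
Check: d/dx[(-3*x**2 - 4*x - 5)*exp(-2*x)/6] = (3*x**2 + x + 3)*exp(-2*x)/3, which equals f(x).

F(x) = (-3*x**2 - 4*x - 5)*exp(-2*x)/6 + C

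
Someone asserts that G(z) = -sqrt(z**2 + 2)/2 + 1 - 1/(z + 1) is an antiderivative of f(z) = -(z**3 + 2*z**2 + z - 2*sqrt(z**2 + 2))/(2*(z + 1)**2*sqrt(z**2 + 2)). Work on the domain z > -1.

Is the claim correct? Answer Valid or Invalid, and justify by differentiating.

d/dz[G] = (-z**3 - 2*z**2 - z + 2*sqrt(z**2 + 2))/(2*z**2*sqrt(z**2 + 2) + 4*z*sqrt(z**2 + 2) + 2*sqrt(z**2 + 2))
This equals f(z) exactly, so the claim holds.

Valid: G'(z) = f(z).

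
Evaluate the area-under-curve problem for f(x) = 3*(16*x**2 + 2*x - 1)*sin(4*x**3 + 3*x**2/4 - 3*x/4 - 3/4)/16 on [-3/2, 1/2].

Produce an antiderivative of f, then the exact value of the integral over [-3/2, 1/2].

Antiderivative: F(x) = -cos(4*x**3 + 3*x**2/4 - 3*x/4 - 3/4)/4; value = -cos(7/16)/4 + cos(183/16)/4

The substitution u = 4*x**3 + 3*x**2/4 - 3*x/4 - 3/4 works: f is exactly (dF/du)*(du/dx) for that inner function.
F(x) = -cos(4*x**3 + 3*x**2/4 - 3*x/4 - 3/4)/4 is an antiderivative of f.
Check: d/dx[-cos(4*x**3 + 3*x**2/4 - 3*x/4 - 3/4)/4] = 3*x**2*sin(4*x**3 + 3*x**2/4 - 3*x/4 - 3/4) + 3*x*sin(4*x**3 + 3*x**2/4 - 3*x/4 - 3/4)/8 - 3*sin(4*x**3 + 3*x**2/4 - 3*x/4 - 3/4)/16, which equals f(x).
F(1/2) = -cos(7/16)/4; F(-3/2) = -cos(183/16)/4.
Integral = F(1/2) - F(-3/2) = -cos(7/16)/4 + cos(183/16)/4.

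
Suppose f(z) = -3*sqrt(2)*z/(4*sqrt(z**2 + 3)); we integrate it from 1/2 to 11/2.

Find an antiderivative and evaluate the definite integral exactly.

Antiderivative: F(z) = -3*sqrt(2*z**2 + 6)/4; value = -3*sqrt(266)/8 + 3*sqrt(26)/8

f matches the chain-rule pattern g'(h)*h' with inner function h(z) = 2*z**2 + 6; substituting u = h(z) collapses the integral.
F(z) = -3*sqrt(2*z**2 + 6)/4 is an antiderivative of f.
Check: d/dz[-3*sqrt(2*z**2 + 6)/4] = -3*sqrt(2)*z/(4*sqrt(z**2 + 3)) = f(z).
F(11/2) = -3*sqrt(266)/8; F(1/2) = -3*sqrt(26)/8.
Integral = F(11/2) - F(1/2) = -3*sqrt(266)/8 + 3*sqrt(26)/8.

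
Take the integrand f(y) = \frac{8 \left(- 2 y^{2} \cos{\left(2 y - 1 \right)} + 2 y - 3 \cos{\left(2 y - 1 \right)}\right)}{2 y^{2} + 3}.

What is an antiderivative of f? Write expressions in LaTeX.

Any candidate F(y) must reproduce f(y) exactly when differentiated.
Check: d/dy[4 \log{\left(2 y^{2} + 3 \right)} - 4 \sin{\left(2 y - 1 \right)}] = \frac{- 16 y^{2} \cos{\left(2 y - 1 \right)} + 16 y - 24 \cos{\left(2 y - 1 \right)}}{2 y^{2} + 3}, which equals f(y).

An antiderivative is F(y) = 4 \log{\left(2 y^{2} + 3 \right)} - 4 \sin{\left(2 y - 1 \right)}.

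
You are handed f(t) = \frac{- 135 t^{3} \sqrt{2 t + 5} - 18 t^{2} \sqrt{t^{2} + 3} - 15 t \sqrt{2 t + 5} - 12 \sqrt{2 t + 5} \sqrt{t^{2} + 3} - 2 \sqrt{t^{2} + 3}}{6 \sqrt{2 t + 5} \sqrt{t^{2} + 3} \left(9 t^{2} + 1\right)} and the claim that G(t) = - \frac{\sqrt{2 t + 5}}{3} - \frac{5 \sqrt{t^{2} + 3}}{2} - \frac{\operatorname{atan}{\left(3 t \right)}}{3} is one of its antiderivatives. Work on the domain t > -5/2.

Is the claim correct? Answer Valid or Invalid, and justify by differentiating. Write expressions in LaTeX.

d/dt[G] = \frac{- 135 t^{3} \sqrt{2 t + 5} - 18 t^{2} \sqrt{t^{2} + 3} - 15 t \sqrt{2 t + 5} - 6 \sqrt{2 t + 5} \sqrt{t^{2} + 3} - 2 \sqrt{t^{2} + 3}}{54 t^{2} \sqrt{2 t + 5} \sqrt{t^{2} + 3} + 6 \sqrt{2 t + 5} \sqrt{t^{2} + 3}}
d/dt[G] - f(t) = \frac{1}{9 t^{2} + 1} != 0.

Invalid: d/dt[G] - f = \frac{1}{9 t^{2} + 1}, which is not 0.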